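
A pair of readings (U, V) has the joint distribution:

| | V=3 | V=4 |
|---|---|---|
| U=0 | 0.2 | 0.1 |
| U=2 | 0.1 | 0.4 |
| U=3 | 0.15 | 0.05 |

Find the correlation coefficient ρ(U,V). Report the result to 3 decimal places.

E[U] = 1.6,  E[V] = 3.55
E[UV] = 5.75
Cov(U,V) = E[UV] − E[U]E[V] = 5.75 − (1.6)(3.55) = 0.07
Var(U) = 1.24,  Var(V) = 0.2475
ρ = 0.07 / √(1.24·0.2475) ≈ 0.126

0.126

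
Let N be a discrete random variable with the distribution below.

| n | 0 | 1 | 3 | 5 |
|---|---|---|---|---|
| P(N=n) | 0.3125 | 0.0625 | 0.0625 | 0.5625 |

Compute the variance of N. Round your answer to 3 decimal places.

5.309

E[N] = (0)(0.3125) + (1)(0.0625) + (3)(0.0625) + (5)(0.5625) = 3.0625
E[N²] = (0)²(0.3125) + (1)²(0.0625) + (3)²(0.0625) + (5)²(0.5625) = 14.6875
Var(N) = E[N²] − (E[N])² = 14.6875 − (3.0625)² = 5.30859375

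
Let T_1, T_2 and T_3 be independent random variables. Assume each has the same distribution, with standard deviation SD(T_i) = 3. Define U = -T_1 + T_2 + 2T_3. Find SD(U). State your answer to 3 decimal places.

7.348

Var(T_i) = (3)² = 9
By independence, Var(U) = (-1)²Var(T_1) + (1)²Var(T_2) + (2)²Var(T_3)
= (-1)²·9 + (1)²·9 + (2)²·9 = 54
SD(U) = √54 ≈ 7.348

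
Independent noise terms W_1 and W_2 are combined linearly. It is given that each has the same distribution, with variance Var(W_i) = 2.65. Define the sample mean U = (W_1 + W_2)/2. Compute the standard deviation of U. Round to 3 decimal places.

1.151

By independence, Var(U) = (0.5)²Var(W_1) + (0.5)²Var(W_2)
= (0.5)²·2.65 + (0.5)²·2.65 = 1.325
SD(U) = √1.325 ≈ 1.151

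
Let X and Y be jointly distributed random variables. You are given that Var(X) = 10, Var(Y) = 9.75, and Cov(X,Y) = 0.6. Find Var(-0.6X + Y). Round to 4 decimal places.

Var(-0.6X + Y) = (-0.6)²·Var(X) + (1)²·Var(Y) + 2·(-0.6)·(1)·Cov(X,Y)
= 0.36·10 + 1·9.75 + -1.2·0.6 = 12.63

12.6300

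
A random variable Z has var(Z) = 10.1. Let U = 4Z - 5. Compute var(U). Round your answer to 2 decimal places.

161.60

var(4Z - 5) = (4)²·var(Z) = 16·10.1 = 161.6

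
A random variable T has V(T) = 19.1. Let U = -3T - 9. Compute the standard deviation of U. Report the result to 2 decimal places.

V(-3T - 9) = (-3)²·19.1 = 171.9
SD(U) = √171.9 ≈ 13.11

13.11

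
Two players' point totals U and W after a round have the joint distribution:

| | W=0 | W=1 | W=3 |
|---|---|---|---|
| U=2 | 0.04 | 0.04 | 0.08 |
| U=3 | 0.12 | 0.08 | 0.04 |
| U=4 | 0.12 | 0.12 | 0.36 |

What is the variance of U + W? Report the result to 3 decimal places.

E[U] = 3.44,  E[W] = 1.68,  E[UW] = 5.96
Var(U) = 12.4 − (3.44)² = 0.5664;  Var(W) = 4.56 − (1.68)² = 1.7376
Cov(U,W) = 5.96 − (3.44)(1.68) = 0.1808
Var(U + W) = (1)²·0.5664 + (1)²·1.7376 + 2·(1)·(1)·0.1808 = 2.6656

2.666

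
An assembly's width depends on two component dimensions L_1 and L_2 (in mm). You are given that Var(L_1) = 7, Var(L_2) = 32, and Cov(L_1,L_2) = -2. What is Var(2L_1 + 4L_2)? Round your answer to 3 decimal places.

Var(2L_1 + 4L_2) = (2)²·Var(L_1) + (4)²·Var(L_2) + 2·(2)·(4)·Cov(L_1,L_2)
= 4·7 + 16·32 + 16·-2 = 508

508.000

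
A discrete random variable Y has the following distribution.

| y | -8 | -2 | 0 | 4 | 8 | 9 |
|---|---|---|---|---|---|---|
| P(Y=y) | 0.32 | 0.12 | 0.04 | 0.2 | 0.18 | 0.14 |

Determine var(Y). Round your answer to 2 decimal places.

E[Y] = (-8)(0.32) + (-2)(0.12) + (0)(0.04) + (4)(0.2) + (8)(0.18) + (9)(0.14) = 0.7
E[Y²] = (-8)²(0.32) + (-2)²(0.12) + (0)²(0.04) + (4)²(0.2) + (8)²(0.18) + (9)²(0.14) = 47.02
var(Y) = E[Y²] − (E[Y])² = 47.02 − (0.7)² = 46.53

46.53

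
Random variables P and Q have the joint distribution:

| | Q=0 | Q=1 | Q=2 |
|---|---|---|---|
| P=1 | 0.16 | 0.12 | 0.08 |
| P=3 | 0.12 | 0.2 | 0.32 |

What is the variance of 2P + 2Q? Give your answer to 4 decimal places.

E[P] = 2.28,  E[Q] = 1.12,  E[PQ] = 2.8
var(P) = 6.12 − (2.28)² = 0.9216;  var(Q) = 1.92 − (1.12)² = 0.6656
Cov(P,Q) = 2.8 − (2.28)(1.12) = 0.2464
var(2P + 2Q) = (2)²·0.9216 + (2)²·0.6656 + 2·(2)·(2)·0.2464 = 8.32

8.3200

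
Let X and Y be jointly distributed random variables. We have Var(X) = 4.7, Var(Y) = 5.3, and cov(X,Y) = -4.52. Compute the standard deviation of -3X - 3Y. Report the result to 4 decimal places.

2.9394

Var(-3X - 3Y) = (-3)²·Var(X) + (-3)²·Var(Y) + 2·(-3)·(-3)·cov(X,Y)
= 9·4.7 + 9·5.3 + 18·-4.52 = 8.64
SD(-3X - 3Y) = √8.64 ≈ 2.9394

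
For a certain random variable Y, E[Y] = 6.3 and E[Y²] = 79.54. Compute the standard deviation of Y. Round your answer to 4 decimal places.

V(Y) = 79.54 − (6.3)² = 39.85
σ(Y) = √39.85 ≈ 6.3127

6.3127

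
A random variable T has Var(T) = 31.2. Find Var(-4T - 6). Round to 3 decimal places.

499.200

Var(-4T - 6) = (-4)²·Var(T) = 16·31.2 = 499.2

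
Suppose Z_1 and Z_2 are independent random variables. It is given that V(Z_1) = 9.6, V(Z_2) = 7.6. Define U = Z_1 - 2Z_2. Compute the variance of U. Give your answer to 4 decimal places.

By independence, V(U) = (1)²V(Z_1) + (-2)²V(Z_2)
= (1)²·9.6 + (-2)²·7.6 = 40

40.0000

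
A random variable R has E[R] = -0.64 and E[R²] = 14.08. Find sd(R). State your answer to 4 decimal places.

var(R) = 14.08 − (-0.64)² = 13.6704
sd(R) = √13.6704 ≈ 3.6974

3.6974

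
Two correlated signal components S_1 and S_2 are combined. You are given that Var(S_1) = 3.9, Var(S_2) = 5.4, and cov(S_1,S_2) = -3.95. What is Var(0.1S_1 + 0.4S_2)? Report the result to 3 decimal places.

0.587

Var(0.1S_1 + 0.4S_2) = (0.1)²·Var(S_1) + (0.4)²·Var(S_2) + 2·(0.1)·(0.4)·cov(S_1,S_2)
= 0.01·3.9 + 0.16·5.4 + 0.08·-3.95 = 0.587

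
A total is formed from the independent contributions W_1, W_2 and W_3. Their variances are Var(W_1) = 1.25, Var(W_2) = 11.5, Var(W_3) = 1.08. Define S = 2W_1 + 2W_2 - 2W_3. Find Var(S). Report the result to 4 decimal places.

55.3200

By independence, Var(S) = (2)²Var(W_1) + (2)²Var(W_2) + (-2)²Var(W_3)
= (2)²·1.25 + (2)²·11.5 + (-2)²·1.08 = 55.32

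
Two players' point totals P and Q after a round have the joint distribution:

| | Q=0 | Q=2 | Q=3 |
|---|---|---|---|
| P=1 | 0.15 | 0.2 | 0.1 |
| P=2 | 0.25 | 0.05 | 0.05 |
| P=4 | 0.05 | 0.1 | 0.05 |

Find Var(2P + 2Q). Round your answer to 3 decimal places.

E[P] = 1.95,  E[Q] = 1.3,  E[PQ] = 2.6
Var(P) = 5.05 − (1.95)² = 1.2475;  Var(Q) = 3.2 − (1.3)² = 1.51
Cov(P,Q) = 2.6 − (1.95)(1.3) = 0.065
Var(2P + 2Q) = (2)²·1.2475 + (2)²·1.51 + 2·(2)·(2)·0.065 = 11.55

11.550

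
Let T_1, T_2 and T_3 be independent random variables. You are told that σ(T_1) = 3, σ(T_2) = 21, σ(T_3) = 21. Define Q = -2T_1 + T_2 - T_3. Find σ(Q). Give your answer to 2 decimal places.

30.30

var(T_1) = 9, var(T_2) = 441, var(T_3) = 441
By independence, var(Q) = (-2)²var(T_1) + (1)²var(T_2) + (-1)²var(T_3)
= (-2)²·9 + (1)²·441 + (-1)²·441 = 918
σ(Q) = √918 ≈ 30.30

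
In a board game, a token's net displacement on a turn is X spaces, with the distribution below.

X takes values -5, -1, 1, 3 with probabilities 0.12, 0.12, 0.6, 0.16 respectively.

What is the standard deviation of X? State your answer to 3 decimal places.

E[X] = (-5)(0.12) + (-1)(0.12) + (1)(0.6) + (3)(0.16) = 0.36
E[X²] = (-5)²(0.12) + (-1)²(0.12) + (1)²(0.6) + (3)²(0.16) = 5.16
V(X) = E[X²] − (E[X])² = 5.16 − (0.36)² = 5.0304
SD(X) = √5.0304 ≈ 2.243

2.243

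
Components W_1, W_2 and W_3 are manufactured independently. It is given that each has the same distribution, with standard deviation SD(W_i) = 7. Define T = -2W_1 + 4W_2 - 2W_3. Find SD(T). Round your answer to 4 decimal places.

34.2929

V(W_i) = (7)² = 49
By independence, V(T) = (-2)²V(W_1) + (4)²V(W_2) + (-2)²V(W_3)
= (-2)²·49 + (4)²·49 + (-2)²·49 = 1176
SD(T) = √1176 ≈ 34.2929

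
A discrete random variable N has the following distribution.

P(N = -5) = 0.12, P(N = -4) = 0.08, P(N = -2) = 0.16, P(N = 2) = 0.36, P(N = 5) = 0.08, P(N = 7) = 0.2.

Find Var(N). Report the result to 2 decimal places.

16.52

E[N] = (-5)(0.12) + (-4)(0.08) + (-2)(0.16) + (2)(0.36) + (5)(0.08) + (7)(0.2) = 1.28
E[N²] = (-5)²(0.12) + (-4)²(0.08) + (-2)²(0.16) + (2)²(0.36) + (5)²(0.08) + (7)²(0.2) = 18.16
Var(N) = E[N²] − (E[N])² = 18.16 − (1.28)² = 16.5216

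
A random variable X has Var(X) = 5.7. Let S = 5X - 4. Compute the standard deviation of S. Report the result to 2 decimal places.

11.94

Var(5X - 4) = (5)²·5.7 = 142.5
SD(S) = √142.5 ≈ 11.94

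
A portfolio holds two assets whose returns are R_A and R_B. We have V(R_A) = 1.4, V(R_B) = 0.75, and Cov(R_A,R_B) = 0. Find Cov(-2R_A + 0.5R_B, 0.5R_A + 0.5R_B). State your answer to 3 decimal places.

Cov(-2R_A + 0.5R_B, 0.5R_A + 0.5R_B) = (-2)(0.5)V(R_A) + (0.5)(0.5)V(R_B) + [(-2)(0.5) + (0.5)(0.5)]Cov(R_A,R_B)
= -1·1.4 + 0.25·0.75 + -0.75·0 = -1.2125

-1.213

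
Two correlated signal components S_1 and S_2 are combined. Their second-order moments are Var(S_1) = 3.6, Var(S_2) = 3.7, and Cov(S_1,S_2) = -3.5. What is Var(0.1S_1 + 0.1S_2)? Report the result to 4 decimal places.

Var(0.1S_1 + 0.1S_2) = (0.1)²·Var(S_1) + (0.1)²·Var(S_2) + 2·(0.1)·(0.1)·Cov(S_1,S_2)
= 0.01·3.6 + 0.01·3.7 + 0.02·-3.5 = 0.003

0.0030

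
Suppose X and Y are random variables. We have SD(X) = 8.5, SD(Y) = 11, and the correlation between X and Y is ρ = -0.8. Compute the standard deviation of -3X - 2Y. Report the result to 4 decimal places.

15.3834

Var(X) = (8.5)² = 72.25;  Var(Y) = (11)² = 121
Cov(X,Y) = ρ·SD(X)·SD(Y) = -0.8·8.5·11 = -74.8
Var(-3X - 2Y) = (-3)²·Var(X) + (-2)²·Var(Y) + 2·(-3)·(-2)·Cov(X,Y)
= 9·72.25 + 4·121 + 12·-74.8 = 236.65
SD(-3X - 2Y) = √236.65 ≈ 15.3834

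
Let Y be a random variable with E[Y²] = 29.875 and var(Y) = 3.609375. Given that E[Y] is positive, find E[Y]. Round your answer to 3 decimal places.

5.125

(E[Y])² = E[Y²] − var(Y) = 29.875 − 3.609375 = 26.265625
E[Y] = √26.265625 = 5.125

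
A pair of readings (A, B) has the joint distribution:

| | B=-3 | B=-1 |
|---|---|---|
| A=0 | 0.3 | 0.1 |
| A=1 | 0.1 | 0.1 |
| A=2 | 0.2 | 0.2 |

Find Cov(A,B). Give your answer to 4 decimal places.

E[A] = 1,  E[B] = -2.2
E[AB] = -2
Cov(A,B) = E[AB] − E[A]E[B] = -2 − (1)(-2.2) = 0.2

0.2000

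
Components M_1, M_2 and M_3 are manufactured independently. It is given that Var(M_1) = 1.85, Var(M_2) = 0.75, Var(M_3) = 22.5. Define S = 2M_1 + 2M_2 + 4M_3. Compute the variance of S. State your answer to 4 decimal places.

370.4000

By independence, Var(S) = (2)²Var(M_1) + (2)²Var(M_2) + (4)²Var(M_3)
= (2)²·1.85 + (2)²·0.75 + (4)²·22.5 = 370.4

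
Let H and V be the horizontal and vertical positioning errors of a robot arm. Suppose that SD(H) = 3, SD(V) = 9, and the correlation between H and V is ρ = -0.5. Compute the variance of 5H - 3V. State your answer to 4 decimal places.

Var(H) = (3)² = 9;  Var(V) = (9)² = 81
Cov(H,V) = ρ·SD(H)·SD(V) = -0.5·3·9 = -13.5
Var(5H - 3V) = (5)²·Var(H) + (-3)²·Var(V) + 2·(5)·(-3)·Cov(H,V)
= 25·9 + 9·81 + -30·-13.5 = 1359

1359.0000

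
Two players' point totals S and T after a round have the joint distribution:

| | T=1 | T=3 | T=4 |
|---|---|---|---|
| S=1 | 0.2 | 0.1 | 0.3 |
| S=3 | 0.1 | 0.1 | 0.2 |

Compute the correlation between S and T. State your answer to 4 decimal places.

E[S] = 1.8,  E[T] = 2.9
E[ST] = 5.3
Cov(S,T) = E[ST] − E[S]E[T] = 5.3 − (1.8)(2.9) = 0.08
Var(S) = 0.96,  Var(T) = 1.69
ρ = 0.08 / √(0.96·1.69) ≈ 0.0628

0.0628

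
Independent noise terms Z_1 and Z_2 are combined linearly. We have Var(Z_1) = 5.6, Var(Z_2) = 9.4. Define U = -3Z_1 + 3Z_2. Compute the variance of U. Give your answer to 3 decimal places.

135.000

By independence, Var(U) = (-3)²Var(Z_1) + (3)²Var(Z_2)
= (-3)²·5.6 + (3)²·9.4 = 135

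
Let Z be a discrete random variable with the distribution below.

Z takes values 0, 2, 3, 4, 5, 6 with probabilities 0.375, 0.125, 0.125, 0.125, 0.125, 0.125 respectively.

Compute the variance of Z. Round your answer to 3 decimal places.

E[Z] = (0)(0.375) + (2)(0.125) + (3)(0.125) + (4)(0.125) + (5)(0.125) + (6)(0.125) = 2.5
E[Z²] = (0)²(0.375) + (2)²(0.125) + (3)²(0.125) + (4)²(0.125) + (5)²(0.125) + (6)²(0.125) = 11.25
Var(Z) = E[Z²] − (E[Z])² = 11.25 − (2.5)² = 5

5.000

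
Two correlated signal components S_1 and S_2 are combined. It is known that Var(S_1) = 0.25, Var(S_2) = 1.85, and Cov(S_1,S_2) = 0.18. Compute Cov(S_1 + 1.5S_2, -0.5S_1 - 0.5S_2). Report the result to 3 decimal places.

Cov(S_1 + 1.5S_2, -0.5S_1 - 0.5S_2) = (1)(-0.5)Var(S_1) + (1.5)(-0.5)Var(S_2) + [(1)(-0.5) + (1.5)(-0.5)]Cov(S_1,S_2)
= -0.5·0.25 + -0.75·1.85 + -1.25·0.18 = -1.7375

-1.738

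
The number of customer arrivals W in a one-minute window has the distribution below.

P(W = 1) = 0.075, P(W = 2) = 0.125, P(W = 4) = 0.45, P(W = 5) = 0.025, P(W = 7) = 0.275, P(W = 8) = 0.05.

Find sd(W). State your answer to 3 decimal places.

E[W] = (1)(0.075) + (2)(0.125) + (4)(0.45) + (5)(0.025) + (7)(0.275) + (8)(0.05) = 4.575
E[W²] = (1)²(0.075) + (2)²(0.125) + (4)²(0.45) + (5)²(0.025) + (7)²(0.275) + (8)²(0.05) = 25.075
Var(W) = E[W²] − (E[W])² = 25.075 − (4.575)² = 4.144375
sd(W) = √4.144375 ≈ 2.036

2.036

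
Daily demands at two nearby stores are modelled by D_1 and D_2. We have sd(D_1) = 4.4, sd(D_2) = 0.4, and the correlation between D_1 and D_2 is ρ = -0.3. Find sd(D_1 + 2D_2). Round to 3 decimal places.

4.229

Var(D_1) = (4.4)² = 19.36;  Var(D_2) = (0.4)² = 0.16
Cov(D_1,D_2) = ρ·sd(D_1)·sd(D_2) = -0.3·4.4·0.4 = -0.528
Var(D_1 + 2D_2) = (1)²·Var(D_1) + (2)²·Var(D_2) + 2·(1)·(2)·Cov(D_1,D_2)
= 1·19.36 + 4·0.16 + 4·-0.528 = 17.888
sd(D_1 + 2D_2) = √17.888 ≈ 4.229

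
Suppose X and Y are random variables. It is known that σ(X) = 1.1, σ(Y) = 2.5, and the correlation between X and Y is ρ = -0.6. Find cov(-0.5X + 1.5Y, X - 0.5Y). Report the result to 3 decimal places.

var(X) = (1.1)² = 1.21;  var(Y) = (2.5)² = 6.25
cov(X,Y) = ρ·σ(X)·σ(Y) = -0.6·1.1·2.5 = -1.65
cov(-0.5X + 1.5Y, X - 0.5Y) = (-0.5)(1)var(X) + (1.5)(-0.5)var(Y) + [(-0.5)(-0.5) + (1.5)(1)]cov(X,Y)
= -0.5·1.21 + -0.75·6.25 + 1.75·-1.65 = -8.18

-8.180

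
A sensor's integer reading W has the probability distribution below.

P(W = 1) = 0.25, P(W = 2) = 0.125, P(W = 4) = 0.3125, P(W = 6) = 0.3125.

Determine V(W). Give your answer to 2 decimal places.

3.86

E[W] = (1)(0.25) + (2)(0.125) + (4)(0.3125) + (6)(0.3125) = 3.625
E[W²] = (1)²(0.25) + (2)²(0.125) + (4)²(0.3125) + (6)²(0.3125) = 17
V(W) = E[W²] − (E[W])² = 17 − (3.625)² = 3.859375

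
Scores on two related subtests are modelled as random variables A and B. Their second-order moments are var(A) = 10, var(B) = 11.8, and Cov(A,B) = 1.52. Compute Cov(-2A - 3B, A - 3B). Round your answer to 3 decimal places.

90.760

Cov(-2A - 3B, A - 3B) = (-2)(1)var(A) + (-3)(-3)var(B) + [(-2)(-3) + (-3)(1)]Cov(A,B)
= -2·10 + 9·11.8 + 3·1.52 = 90.76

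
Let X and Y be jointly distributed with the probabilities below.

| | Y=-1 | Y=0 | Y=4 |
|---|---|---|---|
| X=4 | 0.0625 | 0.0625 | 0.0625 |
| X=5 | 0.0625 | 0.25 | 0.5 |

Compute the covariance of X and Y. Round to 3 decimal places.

0.211

E[X] = 4.8125,  E[Y] = 2.125
E[XY] = 10.4375
Cov(X,Y) = E[XY] − E[X]E[Y] = 10.4375 − (4.8125)(2.125) = 0.2109375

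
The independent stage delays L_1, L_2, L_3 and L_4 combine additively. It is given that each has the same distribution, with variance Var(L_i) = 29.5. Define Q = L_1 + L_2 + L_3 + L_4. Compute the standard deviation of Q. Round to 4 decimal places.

By independence, Var(Q) = (1)²Var(L_1) + (1)²Var(L_2) + (1)²Var(L_3) + (1)²Var(L_4)
= (1)²·29.5 + (1)²·29.5 + (1)²·29.5 + (1)²·29.5 = 118
sd(Q) = √118 ≈ 10.8628

10.8628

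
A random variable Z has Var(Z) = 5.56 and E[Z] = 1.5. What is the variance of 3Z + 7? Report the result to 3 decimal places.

50.040

Var(3Z + 7) = (3)²·Var(Z) = 9·5.56 = 50.04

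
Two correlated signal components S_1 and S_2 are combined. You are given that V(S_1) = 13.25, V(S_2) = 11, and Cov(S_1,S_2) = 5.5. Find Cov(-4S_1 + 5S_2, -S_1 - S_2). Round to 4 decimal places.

Cov(-4S_1 + 5S_2, -S_1 - S_2) = (-4)(-1)V(S_1) + (5)(-1)V(S_2) + [(-4)(-1) + (5)(-1)]Cov(S_1,S_2)
= 4·13.25 + -5·11 + -1·5.5 = -7.5

-7.5000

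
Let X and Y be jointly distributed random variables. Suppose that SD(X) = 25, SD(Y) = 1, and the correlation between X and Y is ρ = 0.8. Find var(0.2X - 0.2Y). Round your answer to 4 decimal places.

23.4400

var(X) = (25)² = 625;  var(Y) = (1)² = 1
cov(X,Y) = ρ·SD(X)·SD(Y) = 0.8·25·1 = 20
var(0.2X - 0.2Y) = (0.2)²·var(X) + (-0.2)²·var(Y) + 2·(0.2)·(-0.2)·cov(X,Y)
= 0.04·625 + 0.04·1 + -0.08·20 = 23.44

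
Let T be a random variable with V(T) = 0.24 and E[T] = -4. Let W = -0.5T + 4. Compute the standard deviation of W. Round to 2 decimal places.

V(-0.5T + 4) = (-0.5)²·0.24 = 0.06
SD(W) = √0.06 ≈ 0.24

0.24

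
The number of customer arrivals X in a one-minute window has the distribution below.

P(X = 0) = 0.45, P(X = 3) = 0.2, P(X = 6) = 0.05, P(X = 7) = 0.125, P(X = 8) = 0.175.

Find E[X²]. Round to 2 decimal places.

E[X²] = (0)²(0.45) + (3)²(0.2) + (6)²(0.05) + (7)²(0.125) + (8)²(0.175) = 20.925

20.93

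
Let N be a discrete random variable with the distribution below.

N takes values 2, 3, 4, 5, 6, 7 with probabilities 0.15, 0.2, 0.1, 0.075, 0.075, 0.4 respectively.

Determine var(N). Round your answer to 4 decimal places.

E[N] = (2)(0.15) + (3)(0.2) + (4)(0.1) + (5)(0.075) + (6)(0.075) + (7)(0.4) = 4.925
E[N²] = (2)²(0.15) + (3)²(0.2) + (4)²(0.1) + (5)²(0.075) + (6)²(0.075) + (7)²(0.4) = 28.175
var(N) = E[N²] − (E[N])² = 28.175 − (4.925)² = 3.919375

3.9194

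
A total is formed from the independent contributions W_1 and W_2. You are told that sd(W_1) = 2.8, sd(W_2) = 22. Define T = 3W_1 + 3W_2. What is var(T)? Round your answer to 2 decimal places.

4426.56

var(W_1) = 7.84, var(W_2) = 484
By independence, var(T) = (3)²var(W_1) + (3)²var(W_2)
= (3)²·7.84 + (3)²·484 = 4426.56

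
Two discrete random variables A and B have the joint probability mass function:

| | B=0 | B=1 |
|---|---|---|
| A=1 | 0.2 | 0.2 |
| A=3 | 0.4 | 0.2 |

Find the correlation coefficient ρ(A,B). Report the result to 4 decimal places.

-0.1667

E[A] = 2.2,  E[B] = 0.4
E[AB] = 0.8
Cov(A,B) = E[AB] − E[A]E[B] = 0.8 − (2.2)(0.4) = -0.08
var(A) = 0.96,  var(B) = 0.24
ρ = -0.08 / √(0.96·0.24) ≈ -0.1667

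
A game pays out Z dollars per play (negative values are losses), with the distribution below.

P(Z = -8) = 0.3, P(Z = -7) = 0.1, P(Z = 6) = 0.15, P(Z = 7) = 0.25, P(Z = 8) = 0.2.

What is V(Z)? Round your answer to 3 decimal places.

53.228

E[Z] = (-8)(0.3) + (-7)(0.1) + (6)(0.15) + (7)(0.25) + (8)(0.2) = 1.15
E[Z²] = (-8)²(0.3) + (-7)²(0.1) + (6)²(0.15) + (7)²(0.25) + (8)²(0.2) = 54.55
V(Z) = E[Z²] − (E[Z])² = 54.55 − (1.15)² = 53.2275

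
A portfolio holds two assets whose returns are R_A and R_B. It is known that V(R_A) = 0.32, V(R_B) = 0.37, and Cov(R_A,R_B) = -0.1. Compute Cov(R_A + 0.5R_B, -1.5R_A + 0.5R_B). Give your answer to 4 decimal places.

Cov(R_A + 0.5R_B, -1.5R_A + 0.5R_B) = (1)(-1.5)V(R_A) + (0.5)(0.5)V(R_B) + [(1)(0.5) + (0.5)(-1.5)]Cov(R_A,R_B)
= -1.5·0.32 + 0.25·0.37 + -0.25·-0.1 = -0.3625

-0.3625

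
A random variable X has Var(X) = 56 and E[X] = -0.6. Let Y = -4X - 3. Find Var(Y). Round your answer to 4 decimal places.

896.0000

Var(-4X - 3) = (-4)²·Var(X) = 16·56 = 896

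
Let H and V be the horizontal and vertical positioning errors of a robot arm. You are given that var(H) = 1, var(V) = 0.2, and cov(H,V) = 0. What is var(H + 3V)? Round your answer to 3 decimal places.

var(H + 3V) = (1)²·var(H) + (3)²·var(V) + 2·(1)·(3)·cov(H,V)
= 1·1 + 9·0.2 + 6·0 = 2.8

2.800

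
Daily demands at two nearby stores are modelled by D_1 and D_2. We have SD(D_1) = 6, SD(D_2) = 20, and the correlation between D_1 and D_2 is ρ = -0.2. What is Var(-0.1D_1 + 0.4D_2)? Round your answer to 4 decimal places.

Var(D_1) = (6)² = 36;  Var(D_2) = (20)² = 400
Cov(D_1,D_2) = ρ·SD(D_1)·SD(D_2) = -0.2·6·20 = -24
Var(-0.1D_1 + 0.4D_2) = (-0.1)²·Var(D_1) + (0.4)²·Var(D_2) + 2·(-0.1)·(0.4)·Cov(D_1,D_2)
= 0.01·36 + 0.16·400 + -0.08·-24 = 66.28

66.2800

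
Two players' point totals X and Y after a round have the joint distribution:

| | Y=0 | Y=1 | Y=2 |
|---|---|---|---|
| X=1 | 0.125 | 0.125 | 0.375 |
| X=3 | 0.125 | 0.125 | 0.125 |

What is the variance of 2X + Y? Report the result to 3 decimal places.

E[X] = 1.75,  E[Y] = 1.25,  E[XY] = 2
Var(X) = 4 − (1.75)² = 0.9375;  Var(Y) = 2.25 − (1.25)² = 0.6875
cov(X,Y) = 2 − (1.75)(1.25) = -0.1875
Var(2X + Y) = (2)²·0.9375 + (1)²·0.6875 + 2·(2)·(1)·-0.1875 = 3.6875

3.688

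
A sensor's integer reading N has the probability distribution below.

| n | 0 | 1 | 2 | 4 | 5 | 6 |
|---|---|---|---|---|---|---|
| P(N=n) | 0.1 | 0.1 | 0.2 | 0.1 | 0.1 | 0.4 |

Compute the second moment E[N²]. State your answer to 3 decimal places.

19.400

E[N²] = (0)²(0.1) + (1)²(0.1) + (2)²(0.2) + (4)²(0.1) + (5)²(0.1) + (6)²(0.4) = 19.4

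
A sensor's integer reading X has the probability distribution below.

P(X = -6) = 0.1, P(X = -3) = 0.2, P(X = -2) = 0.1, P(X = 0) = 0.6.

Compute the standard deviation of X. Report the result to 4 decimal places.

E[X] = (-6)(0.1) + (-3)(0.2) + (-2)(0.1) + (0)(0.6) = -1.4
E[X²] = (-6)²(0.1) + (-3)²(0.2) + (-2)²(0.1) + (0)²(0.6) = 5.8
var(X) = E[X²] − (E[X])² = 5.8 − (-1.4)² = 3.84
sd(X) = √3.84 ≈ 1.9596

1.9596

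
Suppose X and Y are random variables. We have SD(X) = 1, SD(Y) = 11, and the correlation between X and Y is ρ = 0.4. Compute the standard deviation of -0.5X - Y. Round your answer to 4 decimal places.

11.2094

var(X) = (1)² = 1;  var(Y) = (11)² = 121
Cov(X,Y) = ρ·SD(X)·SD(Y) = 0.4·1·11 = 4.4
var(-0.5X - Y) = (-0.5)²·var(X) + (-1)²·var(Y) + 2·(-0.5)·(-1)·Cov(X,Y)
= 0.25·1 + 1·121 + 1·4.4 = 125.65
SD(-0.5X - Y) = √125.65 ≈ 11.2094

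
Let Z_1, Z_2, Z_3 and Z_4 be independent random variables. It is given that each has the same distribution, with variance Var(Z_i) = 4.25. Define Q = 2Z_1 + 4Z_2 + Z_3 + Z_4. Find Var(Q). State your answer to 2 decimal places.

By independence, Var(Q) = (2)²Var(Z_1) + (4)²Var(Z_2) + (1)²Var(Z_3) + (1)²Var(Z_4)
= (2)²·4.25 + (4)²·4.25 + (1)²·4.25 + (1)²·4.25 = 93.5

93.50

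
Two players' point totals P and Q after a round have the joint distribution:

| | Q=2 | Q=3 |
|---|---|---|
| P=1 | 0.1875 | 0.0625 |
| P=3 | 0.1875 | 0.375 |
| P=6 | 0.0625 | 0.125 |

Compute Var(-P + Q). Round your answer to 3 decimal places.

2.500

E[P] = 3.0625,  E[Q] = 2.5625,  E[PQ] = 8.0625
Var(P) = 12.0625 − (3.0625)² = 2.68359375;  Var(Q) = 6.8125 − (2.5625)² = 0.24609375
cov(P,Q) = 8.0625 − (3.0625)(2.5625) = 0.21484375
Var(-P + Q) = (-1)²·2.68359375 + (1)²·0.24609375 + 2·(-1)·(1)·0.21484375 = 2.5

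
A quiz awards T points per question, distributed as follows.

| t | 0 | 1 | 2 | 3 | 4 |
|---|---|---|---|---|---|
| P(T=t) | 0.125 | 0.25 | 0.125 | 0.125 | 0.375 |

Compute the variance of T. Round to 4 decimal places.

2.2344

E[T] = (0)(0.125) + (1)(0.25) + (2)(0.125) + (3)(0.125) + (4)(0.375) = 2.375
E[T²] = (0)²(0.125) + (1)²(0.25) + (2)²(0.125) + (3)²(0.125) + (4)²(0.375) = 7.875
var(T) = E[T²] − (E[T])² = 7.875 − (2.375)² = 2.234375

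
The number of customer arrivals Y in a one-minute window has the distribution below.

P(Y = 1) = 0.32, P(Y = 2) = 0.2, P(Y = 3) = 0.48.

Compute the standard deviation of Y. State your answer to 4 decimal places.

0.8800

E[Y] = (1)(0.32) + (2)(0.2) + (3)(0.48) = 2.16
E[Y²] = (1)²(0.32) + (2)²(0.2) + (3)²(0.48) = 5.44
Var(Y) = E[Y²] − (E[Y])² = 5.44 − (2.16)² = 0.7744
SD(Y) = √0.7744 ≈ 0.8800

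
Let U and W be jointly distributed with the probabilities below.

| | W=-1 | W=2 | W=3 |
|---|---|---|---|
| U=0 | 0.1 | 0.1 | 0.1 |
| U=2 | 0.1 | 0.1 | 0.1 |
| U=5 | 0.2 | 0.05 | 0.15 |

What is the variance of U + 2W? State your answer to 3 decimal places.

E[U] = 2.6,  E[W] = 1.15,  E[UW] = 2.55
Var(U) = 11.2 − (2.6)² = 4.44;  Var(W) = 4.55 − (1.15)² = 3.2275
Cov(U,W) = 2.55 − (2.6)(1.15) = -0.44
Var(U + 2W) = (1)²·4.44 + (2)²·3.2275 + 2·(1)·(2)·-0.44 = 15.59

15.590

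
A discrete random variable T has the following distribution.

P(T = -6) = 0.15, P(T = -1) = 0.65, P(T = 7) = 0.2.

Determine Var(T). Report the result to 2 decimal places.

15.83

E[T] = (-6)(0.15) + (-1)(0.65) + (7)(0.2) = -0.15
E[T²] = (-6)²(0.15) + (-1)²(0.65) + (7)²(0.2) = 15.85
Var(T) = E[T²] − (E[T])² = 15.85 − (-0.15)² = 15.8275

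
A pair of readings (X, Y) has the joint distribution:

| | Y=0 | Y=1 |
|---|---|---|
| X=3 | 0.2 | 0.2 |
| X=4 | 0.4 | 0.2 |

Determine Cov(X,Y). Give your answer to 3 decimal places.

-0.040

E[X] = 3.6,  E[Y] = 0.4
E[XY] = 1.4
Cov(X,Y) = E[XY] − E[X]E[Y] = 1.4 − (3.6)(0.4) = -0.04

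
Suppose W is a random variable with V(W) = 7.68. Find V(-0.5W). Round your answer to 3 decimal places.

V(-0.5W) = (-0.5)²·V(W) = 0.25·7.68 = 1.92

1.920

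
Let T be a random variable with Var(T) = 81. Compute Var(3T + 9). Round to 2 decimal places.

Var(3T + 9) = (3)²·Var(T) = 9·81 = 729

729.00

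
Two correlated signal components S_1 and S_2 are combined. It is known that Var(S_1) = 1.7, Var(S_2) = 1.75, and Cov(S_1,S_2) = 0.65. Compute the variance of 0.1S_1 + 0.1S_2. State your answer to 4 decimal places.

0.0475

Var(0.1S_1 + 0.1S_2) = (0.1)²·Var(S_1) + (0.1)²·Var(S_2) + 2·(0.1)·(0.1)·Cov(S_1,S_2)
= 0.01·1.7 + 0.01·1.75 + 0.02·0.65 = 0.0475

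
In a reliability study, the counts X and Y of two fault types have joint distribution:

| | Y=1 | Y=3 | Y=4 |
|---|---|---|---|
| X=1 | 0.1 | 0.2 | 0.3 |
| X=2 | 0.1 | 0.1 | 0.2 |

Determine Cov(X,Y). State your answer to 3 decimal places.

E[X] = 1.4,  E[Y] = 3.1
E[XY] = 4.3
Cov(X,Y) = E[XY] − E[X]E[Y] = 4.3 − (1.4)(3.1) = -0.04

-0.040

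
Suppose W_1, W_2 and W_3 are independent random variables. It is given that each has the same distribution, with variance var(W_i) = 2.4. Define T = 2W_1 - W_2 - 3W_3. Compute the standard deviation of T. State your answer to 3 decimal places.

By independence, var(T) = (2)²var(W_1) + (-1)²var(W_2) + (-3)²var(W_3)
= (2)²·2.4 + (-1)²·2.4 + (-3)²·2.4 = 33.6
σ(T) = √33.6 ≈ 5.797

5.797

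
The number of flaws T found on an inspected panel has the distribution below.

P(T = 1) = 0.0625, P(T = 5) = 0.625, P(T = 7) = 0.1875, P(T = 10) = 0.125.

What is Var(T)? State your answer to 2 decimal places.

E[T] = (1)(0.0625) + (5)(0.625) + (7)(0.1875) + (10)(0.125) = 5.75
E[T²] = (1)²(0.0625) + (5)²(0.625) + (7)²(0.1875) + (10)²(0.125) = 37.375
Var(T) = E[T²] − (E[T])² = 37.375 − (5.75)² = 4.3125

4.31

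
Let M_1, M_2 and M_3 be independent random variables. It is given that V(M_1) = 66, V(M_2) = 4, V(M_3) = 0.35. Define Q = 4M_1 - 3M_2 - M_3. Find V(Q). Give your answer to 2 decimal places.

By independence, V(Q) = (4)²V(M_1) + (-3)²V(M_2) + (-1)²V(M_3)
= (4)²·66 + (-3)²·4 + (-1)²·0.35 = 1092.35

1092.35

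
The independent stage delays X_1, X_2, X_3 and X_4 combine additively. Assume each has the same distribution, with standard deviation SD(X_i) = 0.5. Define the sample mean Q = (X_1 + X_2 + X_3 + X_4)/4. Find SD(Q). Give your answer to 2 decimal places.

Var(X_i) = (0.5)² = 0.25
By independence, Var(Q) = (0.25)²Var(X_1) + (0.25)²Var(X_2) + (0.25)²Var(X_3) + (0.25)²Var(X_4)
= (0.25)²·0.25 + (0.25)²·0.25 + (0.25)²·0.25 + (0.25)²·0.25 = 0.0625
SD(Q) = √0.0625 ≈ 0.25

0.25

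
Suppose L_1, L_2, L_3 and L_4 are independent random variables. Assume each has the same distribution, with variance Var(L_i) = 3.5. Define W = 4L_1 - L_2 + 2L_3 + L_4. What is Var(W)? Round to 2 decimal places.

By independence, Var(W) = (4)²Var(L_1) + (-1)²Var(L_2) + (2)²Var(L_3) + (1)²Var(L_4)
= (4)²·3.5 + (-1)²·3.5 + (2)²·3.5 + (1)²·3.5 = 77

77.00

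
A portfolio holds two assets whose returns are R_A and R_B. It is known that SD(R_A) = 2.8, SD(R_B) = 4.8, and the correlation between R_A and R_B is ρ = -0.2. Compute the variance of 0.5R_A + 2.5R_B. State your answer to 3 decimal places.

139.240

Var(R_A) = (2.8)² = 7.84;  Var(R_B) = (4.8)² = 23.04
Cov(R_A,R_B) = ρ·SD(R_A)·SD(R_B) = -0.2·2.8·4.8 = -2.688
Var(0.5R_A + 2.5R_B) = (0.5)²·Var(R_A) + (2.5)²·Var(R_B) + 2·(0.5)·(2.5)·Cov(R_A,R_B)
= 0.25·7.84 + 6.25·23.04 + 2.5·-2.688 = 139.24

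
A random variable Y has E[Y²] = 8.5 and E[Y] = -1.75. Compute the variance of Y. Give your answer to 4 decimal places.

Var(Y) = 8.5 − (-1.75)² = 5.4375

5.4375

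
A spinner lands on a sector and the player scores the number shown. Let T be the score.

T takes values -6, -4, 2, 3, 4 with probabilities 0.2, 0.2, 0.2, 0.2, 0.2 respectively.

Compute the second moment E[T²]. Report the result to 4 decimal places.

E[T²] = (-6)²(0.2) + (-4)²(0.2) + (2)²(0.2) + (3)²(0.2) + (4)²(0.2) = 16.2

16.2000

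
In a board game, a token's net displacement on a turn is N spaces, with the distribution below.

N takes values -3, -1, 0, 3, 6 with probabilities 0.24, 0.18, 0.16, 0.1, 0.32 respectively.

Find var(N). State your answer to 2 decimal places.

E[N] = (-3)(0.24) + (-1)(0.18) + (0)(0.16) + (3)(0.1) + (6)(0.32) = 1.32
E[N²] = (-3)²(0.24) + (-1)²(0.18) + (0)²(0.16) + (3)²(0.1) + (6)²(0.32) = 14.76
var(N) = E[N²] − (E[N])² = 14.76 − (1.32)² = 13.0176

13.02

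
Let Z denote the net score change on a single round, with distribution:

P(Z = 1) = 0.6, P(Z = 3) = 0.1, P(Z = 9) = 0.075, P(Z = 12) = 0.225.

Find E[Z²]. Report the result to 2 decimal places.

39.98

E[Z²] = (1)²(0.6) + (3)²(0.1) + (9)²(0.075) + (12)²(0.225) = 39.975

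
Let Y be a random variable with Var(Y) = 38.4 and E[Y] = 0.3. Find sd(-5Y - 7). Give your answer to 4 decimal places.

Var(-5Y - 7) = (-5)²·38.4 = 960
sd(-5Y - 7) = √960 ≈ 30.9839

30.9839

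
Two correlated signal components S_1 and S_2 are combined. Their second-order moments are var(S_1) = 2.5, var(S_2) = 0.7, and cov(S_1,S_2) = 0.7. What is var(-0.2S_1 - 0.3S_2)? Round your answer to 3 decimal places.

var(-0.2S_1 - 0.3S_2) = (-0.2)²·var(S_1) + (-0.3)²·var(S_2) + 2·(-0.2)·(-0.3)·cov(S_1,S_2)
= 0.04·2.5 + 0.09·0.7 + 0.12·0.7 = 0.247

0.247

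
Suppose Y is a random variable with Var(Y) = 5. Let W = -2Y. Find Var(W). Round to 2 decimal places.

Var(-2Y) = (-2)²·Var(Y) = 4·5 = 20

20.00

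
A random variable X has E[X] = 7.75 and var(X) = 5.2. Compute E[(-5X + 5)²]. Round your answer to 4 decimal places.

1269.0625

E[-5X + 5] = -5·7.75 + 5 = -33.75
var(-5X + 5) = (-5)²·5.2 = 130
E[(-5X + 5)²] = var((-5X + 5)) + (E[(-5X + 5)])² = 130 + (-33.75)² = 1269.0625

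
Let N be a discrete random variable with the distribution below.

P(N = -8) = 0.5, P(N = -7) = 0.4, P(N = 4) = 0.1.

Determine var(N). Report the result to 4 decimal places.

E[N] = (-8)(0.5) + (-7)(0.4) + (4)(0.1) = -6.4
E[N²] = (-8)²(0.5) + (-7)²(0.4) + (4)²(0.1) = 53.2
var(N) = E[N²] − (E[N])² = 53.2 − (-6.4)² = 12.24

12.2400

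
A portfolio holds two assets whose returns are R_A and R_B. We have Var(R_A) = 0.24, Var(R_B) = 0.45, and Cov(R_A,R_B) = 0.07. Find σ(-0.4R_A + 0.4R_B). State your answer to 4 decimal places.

Var(-0.4R_A + 0.4R_B) = (-0.4)²·Var(R_A) + (0.4)²·Var(R_B) + 2·(-0.4)·(0.4)·Cov(R_A,R_B)
= 0.16·0.24 + 0.16·0.45 + -0.32·0.07 = 0.088
σ(-0.4R_A + 0.4R_B) = √0.088 ≈ 0.2966

0.2966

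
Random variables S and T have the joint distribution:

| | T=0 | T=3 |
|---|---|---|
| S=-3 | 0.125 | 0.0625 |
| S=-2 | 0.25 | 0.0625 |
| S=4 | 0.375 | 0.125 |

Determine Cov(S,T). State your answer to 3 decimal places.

E[S] = 0.8125,  E[T] = 0.75
E[ST] = 0.5625
Cov(S,T) = E[ST] − E[S]E[T] = 0.5625 − (0.8125)(0.75) = -0.046875

-0.047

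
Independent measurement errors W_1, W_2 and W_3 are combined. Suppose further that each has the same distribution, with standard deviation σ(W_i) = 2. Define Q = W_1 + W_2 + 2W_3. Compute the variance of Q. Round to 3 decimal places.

24.000

Var(W_i) = (2)² = 4
By independence, Var(Q) = (1)²Var(W_1) + (1)²Var(W_2) + (2)²Var(W_3)
= (1)²·4 + (1)²·4 + (2)²·4 = 24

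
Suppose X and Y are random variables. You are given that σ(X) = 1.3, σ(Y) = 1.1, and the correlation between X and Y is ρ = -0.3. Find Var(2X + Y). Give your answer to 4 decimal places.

6.2540

Var(X) = (1.3)² = 1.69;  Var(Y) = (1.1)² = 1.21
Cov(X,Y) = ρ·σ(X)·σ(Y) = -0.3·1.3·1.1 = -0.429
Var(2X + Y) = (2)²·Var(X) + (1)²·Var(Y) + 2·(2)·(1)·Cov(X,Y)
= 4·1.69 + 1·1.21 + 4·-0.429 = 6.254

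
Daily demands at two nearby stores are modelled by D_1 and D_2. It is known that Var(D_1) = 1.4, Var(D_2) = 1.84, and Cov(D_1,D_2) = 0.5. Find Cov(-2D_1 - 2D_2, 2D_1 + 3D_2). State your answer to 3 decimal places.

Cov(-2D_1 - 2D_2, 2D_1 + 3D_2) = (-2)(2)Var(D_1) + (-2)(3)Var(D_2) + [(-2)(3) + (-2)(2)]Cov(D_1,D_2)
= -4·1.4 + -6·1.84 + -10·0.5 = -21.64

-21.640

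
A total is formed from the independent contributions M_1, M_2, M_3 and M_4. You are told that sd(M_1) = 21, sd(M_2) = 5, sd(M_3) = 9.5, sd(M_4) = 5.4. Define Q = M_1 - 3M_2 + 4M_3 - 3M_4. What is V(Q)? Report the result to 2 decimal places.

2372.44

V(M_1) = 441, V(M_2) = 25, V(M_3) = 90.25, V(M_4) = 29.16
By independence, V(Q) = (1)²V(M_1) + (-3)²V(M_2) + (4)²V(M_3) + (-3)²V(M_4)
= (1)²·441 + (-3)²·25 + (4)²·90.25 + (-3)²·29.16 = 2372.44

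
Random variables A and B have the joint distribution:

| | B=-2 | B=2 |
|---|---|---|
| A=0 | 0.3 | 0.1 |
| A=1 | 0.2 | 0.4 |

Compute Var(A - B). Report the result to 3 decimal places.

3.440

E[A] = 0.6,  E[B] = 0,  E[AB] = 0.4
Var(A) = 0.6 − (0.6)² = 0.24;  Var(B) = 4 − (0)² = 4
Cov(A,B) = 0.4 − (0.6)(0) = 0.4
Var(A - B) = (1)²·0.24 + (-1)²·4 + 2·(1)·(-1)·0.4 = 3.44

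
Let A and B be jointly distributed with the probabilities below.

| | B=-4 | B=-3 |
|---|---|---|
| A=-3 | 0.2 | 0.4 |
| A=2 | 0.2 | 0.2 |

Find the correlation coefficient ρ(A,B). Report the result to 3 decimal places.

E[A] = -1,  E[B] = -3.4
E[AB] = 3.2
cov(A,B) = E[AB] − E[A]E[B] = 3.2 − (-1)(-3.4) = -0.2
Var(A) = 6,  Var(B) = 0.24
ρ = -0.2 / √(6·0.24) ≈ -0.167

-0.167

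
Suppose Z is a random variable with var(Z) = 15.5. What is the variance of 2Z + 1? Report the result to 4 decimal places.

var(2Z + 1) = (2)²·var(Z) = 4·15.5 = 62

62.0000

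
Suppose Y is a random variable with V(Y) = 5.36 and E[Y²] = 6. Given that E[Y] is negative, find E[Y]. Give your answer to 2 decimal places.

(E[Y])² = E[Y²] − V(Y) = 6 − 5.36 = 0.64
E[Y] = −√0.64 = -0.8

-0.80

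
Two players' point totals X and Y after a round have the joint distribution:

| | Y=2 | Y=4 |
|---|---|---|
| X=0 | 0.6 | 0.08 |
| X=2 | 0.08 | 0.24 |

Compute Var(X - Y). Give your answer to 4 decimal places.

0.6400

E[X] = 0.64,  E[Y] = 2.64,  E[XY] = 2.24
Var(X) = 1.28 − (0.64)² = 0.8704;  Var(Y) = 7.84 − (2.64)² = 0.8704
cov(X,Y) = 2.24 − (0.64)(2.64) = 0.5504
Var(X - Y) = (1)²·0.8704 + (-1)²·0.8704 + 2·(1)·(-1)·0.5504 = 0.64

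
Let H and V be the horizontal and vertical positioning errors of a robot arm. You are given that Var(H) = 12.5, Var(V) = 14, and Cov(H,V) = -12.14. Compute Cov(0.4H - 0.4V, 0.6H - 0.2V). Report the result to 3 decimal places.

Cov(0.4H - 0.4V, 0.6H - 0.2V) = (0.4)(0.6)Var(H) + (-0.4)(-0.2)Var(V) + [(0.4)(-0.2) + (-0.4)(0.6)]Cov(H,V)
= 0.24·12.5 + 0.08·14 + -0.32·-12.14 = 8.0048

8.005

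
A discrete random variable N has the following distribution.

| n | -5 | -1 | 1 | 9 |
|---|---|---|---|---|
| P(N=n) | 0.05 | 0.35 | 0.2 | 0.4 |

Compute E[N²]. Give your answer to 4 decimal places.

34.2000

E[N²] = (-5)²(0.05) + (-1)²(0.35) + (1)²(0.2) + (9)²(0.4) = 34.2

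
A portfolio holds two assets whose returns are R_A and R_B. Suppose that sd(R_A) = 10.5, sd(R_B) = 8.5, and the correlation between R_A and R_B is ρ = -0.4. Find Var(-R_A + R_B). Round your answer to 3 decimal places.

253.900

Var(R_A) = (10.5)² = 110.25;  Var(R_B) = (8.5)² = 72.25
Cov(R_A,R_B) = ρ·sd(R_A)·sd(R_B) = -0.4·10.5·8.5 = -35.7
Var(-R_A + R_B) = (-1)²·Var(R_A) + (1)²·Var(R_B) + 2·(-1)·(1)·Cov(R_A,R_B)
= 1·110.25 + 1·72.25 + -2·-35.7 = 253.9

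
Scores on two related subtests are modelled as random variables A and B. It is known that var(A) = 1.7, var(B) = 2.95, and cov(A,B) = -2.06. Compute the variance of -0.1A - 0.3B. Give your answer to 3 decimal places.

0.159

var(-0.1A - 0.3B) = (-0.1)²·var(A) + (-0.3)²·var(B) + 2·(-0.1)·(-0.3)·cov(A,B)
= 0.01·1.7 + 0.09·2.95 + 0.06·-2.06 = 0.1589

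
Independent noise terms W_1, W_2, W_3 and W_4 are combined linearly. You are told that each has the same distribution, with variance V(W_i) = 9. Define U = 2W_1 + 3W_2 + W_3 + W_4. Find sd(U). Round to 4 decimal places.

11.6190

By independence, V(U) = (2)²V(W_1) + (3)²V(W_2) + (1)²V(W_3) + (1)²V(W_4)
= (2)²·9 + (3)²·9 + (1)²·9 + (1)²·9 = 135
sd(U) = √135 ≈ 11.6190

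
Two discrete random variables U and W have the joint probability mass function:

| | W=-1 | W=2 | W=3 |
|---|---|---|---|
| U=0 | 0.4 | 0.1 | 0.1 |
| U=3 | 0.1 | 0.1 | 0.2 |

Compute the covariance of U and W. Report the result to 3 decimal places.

E[U] = 1.2,  E[W] = 0.8
E[UW] = 2.1
Cov(U,W) = E[UW] − E[U]E[W] = 2.1 − (1.2)(0.8) = 1.14

1.140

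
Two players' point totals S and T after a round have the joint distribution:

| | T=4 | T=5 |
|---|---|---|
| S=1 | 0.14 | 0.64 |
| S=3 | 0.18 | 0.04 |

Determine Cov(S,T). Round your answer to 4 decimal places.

-0.2192

E[S] = 1.44,  E[T] = 4.68
E[ST] = 6.52
Cov(S,T) = E[ST] − E[S]E[T] = 6.52 − (1.44)(4.68) = -0.2192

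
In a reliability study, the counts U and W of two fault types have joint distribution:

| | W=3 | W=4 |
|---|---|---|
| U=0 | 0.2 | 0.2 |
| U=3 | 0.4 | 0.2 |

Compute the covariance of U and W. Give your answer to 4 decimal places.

E[U] = 1.8,  E[W] = 3.4
E[UW] = 6
Cov(U,W) = E[UW] − E[U]E[W] = 6 − (1.8)(3.4) = -0.12

-0.1200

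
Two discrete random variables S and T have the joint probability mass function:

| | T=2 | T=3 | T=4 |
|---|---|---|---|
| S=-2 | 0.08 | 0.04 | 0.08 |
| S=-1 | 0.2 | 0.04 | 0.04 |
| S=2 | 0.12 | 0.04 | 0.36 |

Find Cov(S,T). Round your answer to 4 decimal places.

0.6112

E[S] = 0.36,  E[T] = 3.08
E[ST] = 1.72
Cov(S,T) = E[ST] − E[S]E[T] = 1.72 − (0.36)(3.08) = 0.6112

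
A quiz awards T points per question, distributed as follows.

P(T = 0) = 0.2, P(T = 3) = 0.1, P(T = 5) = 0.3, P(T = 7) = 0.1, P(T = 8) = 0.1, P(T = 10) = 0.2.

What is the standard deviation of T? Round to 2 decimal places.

E[T] = (0)(0.2) + (3)(0.1) + (5)(0.3) + (7)(0.1) + (8)(0.1) + (10)(0.2) = 5.3
E[T²] = (0)²(0.2) + (3)²(0.1) + (5)²(0.3) + (7)²(0.1) + (8)²(0.1) + (10)²(0.2) = 39.7
V(T) = E[T²] − (E[T])² = 39.7 − (5.3)² = 11.61
SD(T) = √11.61 ≈ 3.41

3.41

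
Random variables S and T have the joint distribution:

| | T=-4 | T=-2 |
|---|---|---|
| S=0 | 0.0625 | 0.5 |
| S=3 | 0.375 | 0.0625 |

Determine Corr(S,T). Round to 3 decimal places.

E[S] = 1.3125,  E[T] = -2.875
E[ST] = -4.875
Cov(S,T) = E[ST] − E[S]E[T] = -4.875 − (1.3125)(-2.875) = -1.1015625
var(S) = 2.21484375,  var(T) = 0.984375
ρ = -1.1015625 / √(2.21484375·0.984375) ≈ -0.746

-0.746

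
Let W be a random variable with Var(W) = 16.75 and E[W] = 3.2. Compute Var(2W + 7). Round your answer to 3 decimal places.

Var(2W + 7) = (2)²·Var(W) = 4·16.75 = 67

67.000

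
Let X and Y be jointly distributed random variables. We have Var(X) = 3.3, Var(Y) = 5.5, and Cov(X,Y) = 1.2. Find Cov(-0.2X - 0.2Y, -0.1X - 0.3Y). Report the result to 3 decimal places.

0.492

Cov(-0.2X - 0.2Y, -0.1X - 0.3Y) = (-0.2)(-0.1)Var(X) + (-0.2)(-0.3)Var(Y) + [(-0.2)(-0.3) + (-0.2)(-0.1)]Cov(X,Y)
= 0.02·3.3 + 0.06·5.5 + 0.08·1.2 = 0.492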